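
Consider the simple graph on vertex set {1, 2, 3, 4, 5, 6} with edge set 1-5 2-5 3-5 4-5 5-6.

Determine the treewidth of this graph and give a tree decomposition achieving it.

The largest bag has 2 vertices, giving width 1; this decomposition certifies tw(G) ≤ 1. Any graph with an edge has treewidth ≥ 1, and G has the edge 5–3. Combining the bounds, tw(G) = 1.

Treewidth 1.
One such decomposition:
Bags: B1 = {3, 5}  B2 = {4, 5}  B3 = {5, 6}  B4 = {1, 5}  B5 = {2, 5}
Tree: B1–B2, B2–B3, B3–B4, B3–B5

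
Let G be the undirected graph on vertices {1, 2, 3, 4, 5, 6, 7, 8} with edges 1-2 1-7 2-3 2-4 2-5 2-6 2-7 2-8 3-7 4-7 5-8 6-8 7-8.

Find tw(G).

2

A width-2 tree decomposition is:
Bags: B1 = {2, 4, 7}  B2 = {2, 3, 7}  B3 = {2, 7, 8}  B4 = {2, 6, 8}  B5 = {2, 5, 8}  B6 = {1, 2, 7}
Tree: B1–B2, B2–B3, B3–B4, B3–B5, B1–B6
Every bag has size at most 3, so the width is 3 − 1 = 2 and tw(G) ≤ 2. On the other hand G contains the 3-clique {2, 5, 8}. A clique must lie in a single bag of any decomposition, so no decomposition can have width below 2. Therefore the treewidth is 2.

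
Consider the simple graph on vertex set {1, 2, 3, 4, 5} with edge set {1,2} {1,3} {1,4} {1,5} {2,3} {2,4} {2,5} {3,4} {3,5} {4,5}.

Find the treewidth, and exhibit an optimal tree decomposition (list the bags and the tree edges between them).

Treewidth 4.
Bags: B1 = {1, 2, 3, 4, 5}
Tree: (single bag)

A single bag containing all 5 vertices is trivially a valid decomposition of width 4. Conversely, {1, 2, 3, 4, 5} is a clique of size 5, and the vertices of any clique must share a bag in every tree decomposition; so some bag has ≥ 5 vertices and tw(G) ≥ 4. Hence tw(G) = 4 exactly.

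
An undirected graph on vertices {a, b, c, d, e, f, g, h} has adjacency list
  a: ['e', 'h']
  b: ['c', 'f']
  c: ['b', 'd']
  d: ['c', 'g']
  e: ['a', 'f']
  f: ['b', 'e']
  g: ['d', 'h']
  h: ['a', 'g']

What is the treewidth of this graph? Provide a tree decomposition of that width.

Treewidth 2.
One optimal decomposition is:
Bags: B1 = {b, e, f}  B2 = {b, c, e}  B3 = {c, d, e}  B4 = {d, e, g}  B5 = {e, g, h}  B6 = {a, e, h}
Tree: B1–B2, B2–B3, B3–B4, B4–B5, B5–B6

Every bag has size at most 3, so the width is 3 − 1 = 2 and tw(G) ≤ 2. For the lower bound, G contains the cycle e–f–b–c–d–g–h–a–e, so G is not a forest; only forests have treewidth ≤ 1, hence tw(G) ≥ 2. The upper and lower bounds meet at 2, so that is the treewidth.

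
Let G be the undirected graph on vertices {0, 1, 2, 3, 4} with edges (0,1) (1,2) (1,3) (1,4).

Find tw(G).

A width-1 tree decomposition is:
Bags: B1 = {1, 4}  B2 = {1, 2}  B3 = {1, 3}  B4 = {0, 1}
Tree: B1–B2, B2–B3, B2–B4
The largest bag has 2 vertices, giving width 1; this decomposition certifies tw(G) ≤ 1. G has an edge, so its treewidth is at least 1. Combining the bounds, tw(G) = 1.

1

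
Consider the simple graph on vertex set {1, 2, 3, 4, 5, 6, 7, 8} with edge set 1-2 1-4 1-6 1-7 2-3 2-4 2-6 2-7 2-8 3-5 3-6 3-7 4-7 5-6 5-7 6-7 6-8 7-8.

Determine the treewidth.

A width-3 tree decomposition is:
Bags: B1 = {2, 3, 6, 7}  B2 = {2, 6, 7, 8}  B3 = {1, 2, 6, 7}  B4 = {3, 5, 6, 7}  B5 = {1, 2, 4, 7}
Tree: B1–B2, B2–B3, B1–B4, B3–B5
The largest bag has 4 vertices, giving width 3; this decomposition certifies tw(G) ≤ 3. Conversely, {1, 2, 4, 7} is a clique of size 4, and the vertices of any clique must share a bag in every tree decomposition; so some bag has ≥ 4 vertices and tw(G) ≥ 3. Therefore the treewidth is 3.

3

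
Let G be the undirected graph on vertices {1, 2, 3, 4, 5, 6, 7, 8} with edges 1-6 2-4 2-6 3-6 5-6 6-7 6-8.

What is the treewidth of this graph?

A width-1 tree decomposition is:
Bags: B1 = {2, 6}  B2 = {6, 8}  B3 = {1, 6}  B4 = {5, 6}  B5 = {2, 4}  B6 = {6, 7}  B7 = {3, 6}
Tree: B1–B2, B2–B3, B1–B4, B1–B5, B3–B6, B4–B7
Every bag has size at most 2, so the width is 2 − 1 = 1 and tw(G) ≤ 1. G has an edge, so its treewidth is at least 1. Hence tw(G) = 1 exactly.

1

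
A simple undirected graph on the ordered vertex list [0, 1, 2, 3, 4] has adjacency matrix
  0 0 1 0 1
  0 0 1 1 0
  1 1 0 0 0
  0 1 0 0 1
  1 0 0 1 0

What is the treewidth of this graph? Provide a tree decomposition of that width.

Treewidth 2.
One such decomposition:
Bags: B1 = {0, 3, 4}  B2 = {0, 1, 3}  B3 = {0, 1, 2}
Tree: B1–B2, B2–B3

Every bag has size at most 3, so the width is 3 − 1 = 2 and tw(G) ≤ 2. Since 0–4–3–1–2–0 is a cycle in G, G is not acyclic. Forests are exactly the graphs of treewidth ≤ 1, so tw(G) ≥ 2. Hence tw(G) = 2 exactly.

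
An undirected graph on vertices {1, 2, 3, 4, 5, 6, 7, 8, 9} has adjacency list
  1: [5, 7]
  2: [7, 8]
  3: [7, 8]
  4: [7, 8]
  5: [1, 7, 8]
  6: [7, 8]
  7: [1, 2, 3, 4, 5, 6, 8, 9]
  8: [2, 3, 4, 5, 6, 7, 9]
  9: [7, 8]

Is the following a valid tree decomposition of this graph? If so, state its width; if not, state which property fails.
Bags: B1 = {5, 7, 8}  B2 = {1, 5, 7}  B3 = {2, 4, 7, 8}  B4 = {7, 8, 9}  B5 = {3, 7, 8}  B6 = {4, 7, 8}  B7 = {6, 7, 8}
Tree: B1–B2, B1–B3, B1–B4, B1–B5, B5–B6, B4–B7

A tree decomposition must satisfy three properties: every vertex lies in some bag; for every edge, both endpoints lie together in some bag; and for every vertex, the bags containing it form a connected subtree. Here bags containing vertex 4 are not connected in the tree, so the decomposition is invalid.

No — bags containing vertex 4 are not connected in the tree.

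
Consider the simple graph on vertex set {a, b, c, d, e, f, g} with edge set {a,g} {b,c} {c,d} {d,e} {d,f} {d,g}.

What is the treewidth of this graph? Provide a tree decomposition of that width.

Treewidth 1.
One such decomposition:
Bags: B1 = {d, e}  B2 = {d, g}  B3 = {d, f}  B4 = {c, d}  B5 = {a, g}  B6 = {b, c}
Tree: B1–B2, B2–B3, B2–B4, B2–B5, B4–B6

The largest bag has 2 vertices, giving width 1; this decomposition certifies tw(G) ≤ 1. Any graph with an edge has treewidth ≥ 1, and G has the edge e–d. Hence tw(G) = 1 exactly.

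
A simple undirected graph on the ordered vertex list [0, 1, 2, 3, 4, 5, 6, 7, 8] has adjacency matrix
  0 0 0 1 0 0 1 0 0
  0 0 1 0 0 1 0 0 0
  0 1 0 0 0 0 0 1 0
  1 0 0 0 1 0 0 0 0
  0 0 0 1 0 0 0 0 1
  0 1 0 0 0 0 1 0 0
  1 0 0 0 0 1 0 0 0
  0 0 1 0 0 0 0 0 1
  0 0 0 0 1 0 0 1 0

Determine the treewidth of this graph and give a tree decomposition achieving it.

Treewidth 2.
Bags: B1 = {1, 2, 7}  B2 = {1, 5, 7}  B3 = {5, 6, 7}  B4 = {0, 6, 7}  B5 = {0, 3, 7}  B6 = {3, 4, 7}  B7 = {4, 7, 8}
Tree: B1–B2, B2–B3, B3–B4, B4–B5, B5–B6, B6–B7

Each bag holds 3 vertices, so the decomposition has width 2, which upper-bounds the treewidth. For the lower bound, G contains the cycle 7–2–1–5–6–0–3–4–8–7, so G is not a forest; only forests have treewidth ≤ 1, hence tw(G) ≥ 2. The upper and lower bounds meet at 2, so that is the treewidth.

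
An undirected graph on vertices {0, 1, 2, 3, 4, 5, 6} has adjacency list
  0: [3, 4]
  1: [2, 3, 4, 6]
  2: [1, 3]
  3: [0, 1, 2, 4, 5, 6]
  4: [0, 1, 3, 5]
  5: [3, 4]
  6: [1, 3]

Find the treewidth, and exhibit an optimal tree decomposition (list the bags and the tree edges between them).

Treewidth 2.
One optimal decomposition is:
Bags: B1 = {1, 3, 4}  B2 = {0, 3, 4}  B3 = {1, 2, 3}  B4 = {3, 4, 5}  B5 = {1, 3, 6}
Tree: B1–B2, B1–B3, B2–B4, B3–B5

Each bag holds 3 vertices, so the decomposition has width 2, which upper-bounds the treewidth. Conversely, {0, 3, 4} is a clique of size 3, and the vertices of any clique must share a bag in every tree decomposition; so some bag has ≥ 3 vertices and tw(G) ≥ 2. Hence tw(G) = 2 exactly.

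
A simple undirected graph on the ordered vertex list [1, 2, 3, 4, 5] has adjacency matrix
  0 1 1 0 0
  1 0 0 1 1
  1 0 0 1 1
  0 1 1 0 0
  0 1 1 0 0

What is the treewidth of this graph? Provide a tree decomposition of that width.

Every bag has size at most 3, so the width is 3 − 1 = 2 and tw(G) ≤ 2. Since 3–1–2–4–3 is a cycle in G, G is not acyclic. Forests are exactly the graphs of treewidth ≤ 1, so tw(G) ≥ 2. Therefore the treewidth is 2.

Treewidth 2.
Bags: B1 = {1, 2, 3}  B2 = {2, 3, 4}  B3 = {2, 3, 5}
Tree: B1–B2, B2–B3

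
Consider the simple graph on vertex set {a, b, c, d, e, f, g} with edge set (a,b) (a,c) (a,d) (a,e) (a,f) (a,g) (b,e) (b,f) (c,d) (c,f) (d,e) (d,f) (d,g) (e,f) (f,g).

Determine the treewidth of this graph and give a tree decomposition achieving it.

Every bag has size at most 4, so the width is 4 − 1 = 3 and tw(G) ≤ 3. Conversely, {a, d, f, g} is a clique of size 4, and the vertices of any clique must share a bag in every tree decomposition; so some bag has ≥ 4 vertices and tw(G) ≥ 3. Therefore the treewidth is 3.

Treewidth 3.
One such decomposition:
Bags: B1 = {a, c, d, f}  B2 = {a, d, e, f}  B3 = {a, d, f, g}  B4 = {a, b, e, f}
Tree: B1–B2, B1–B3, B2–B4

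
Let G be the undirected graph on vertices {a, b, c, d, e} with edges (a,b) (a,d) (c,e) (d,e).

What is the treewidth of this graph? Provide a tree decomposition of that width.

Each bag holds 2 vertices, so the decomposition has width 1, which upper-bounds the treewidth. Any graph with an edge has treewidth ≥ 1, and G has the edge b–a. Hence tw(G) = 1 exactly.

Treewidth 1.
One such decomposition:
Bags: B1 = {a, b}  B2 = {a, d}  B3 = {d, e}  B4 = {c, e}
Tree: B1–B2, B2–B3, B3–B4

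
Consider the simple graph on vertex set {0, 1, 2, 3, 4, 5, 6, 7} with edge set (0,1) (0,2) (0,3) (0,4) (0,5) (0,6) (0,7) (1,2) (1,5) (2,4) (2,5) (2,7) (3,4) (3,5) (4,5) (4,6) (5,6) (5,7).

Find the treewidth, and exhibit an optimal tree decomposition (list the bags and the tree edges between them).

Treewidth 3.
One such decomposition:
Bags: B1 = {0, 2, 4, 5}  B2 = {0, 3, 4, 5}  B3 = {0, 1, 2, 5}  B4 = {0, 2, 5, 7}  B5 = {0, 4, 5, 6}
Tree: B1–B2, B1–B3, B1–B4, B1–B5

Each bag holds 4 vertices, so the decomposition has width 3, which upper-bounds the treewidth. Conversely, {0, 1, 2, 5} is a clique of size 4, and the vertices of any clique must share a bag in every tree decomposition; so some bag has ≥ 4 vertices and tw(G) ≥ 3. The upper and lower bounds meet at 3, so that is the treewidth.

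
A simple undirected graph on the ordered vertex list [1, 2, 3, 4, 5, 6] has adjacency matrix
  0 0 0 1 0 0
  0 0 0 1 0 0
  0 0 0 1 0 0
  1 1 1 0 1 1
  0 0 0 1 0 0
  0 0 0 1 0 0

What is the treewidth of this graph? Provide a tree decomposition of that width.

Each bag holds 2 vertices, so the decomposition has width 1, which upper-bounds the treewidth. Since G has at least one edge (e.g. 2–4), it is not an edgeless graph, so tw(G) ≥ 1. Therefore the treewidth is 1.

Treewidth 1.
Bags: B1 = {2, 4}  B2 = {1, 4}  B3 = {4, 6}  B4 = {3, 4}  B5 = {4, 5}
Tree: B1–B2, B2–B3, B1–B4, B2–B5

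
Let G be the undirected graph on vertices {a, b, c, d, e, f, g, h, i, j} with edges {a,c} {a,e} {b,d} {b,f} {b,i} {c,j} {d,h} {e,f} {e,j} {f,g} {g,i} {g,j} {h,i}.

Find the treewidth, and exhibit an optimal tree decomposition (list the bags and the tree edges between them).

Every bag has size at most 3, so the width is 3 − 1 = 2 and tw(G) ≤ 2. For the lower bound, G contains the cycle h–d–b–i–h, so G is not a forest; only forests have treewidth ≤ 1, hence tw(G) ≥ 2. Combining the bounds, tw(G) = 2.

Treewidth 2.
One optimal decomposition is:
Bags: B1 = {d, h, i}  B2 = {b, d, i}  B3 = {b, g, i}  B4 = {b, f, g}  B5 = {f, g, j}  B6 = {e, f, j}  B7 = {c, e, j}  B8 = {a, c, e}
Tree: B1–B2, B2–B3, B3–B4, B4–B5, B5–B6, B6–B7, B7–B8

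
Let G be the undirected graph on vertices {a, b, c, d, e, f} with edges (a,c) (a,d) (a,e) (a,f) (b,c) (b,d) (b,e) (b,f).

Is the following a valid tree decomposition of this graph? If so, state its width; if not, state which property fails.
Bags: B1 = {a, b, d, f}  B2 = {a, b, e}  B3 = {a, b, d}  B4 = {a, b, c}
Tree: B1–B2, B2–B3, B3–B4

A tree decomposition must satisfy three properties: every vertex lies in some bag; for every edge, both endpoints lie together in some bag; and for every vertex, the bags containing it form a connected subtree. Here bags containing vertex d are not connected in the tree, so the decomposition is invalid.

No — bags containing vertex d are not connected in the tree.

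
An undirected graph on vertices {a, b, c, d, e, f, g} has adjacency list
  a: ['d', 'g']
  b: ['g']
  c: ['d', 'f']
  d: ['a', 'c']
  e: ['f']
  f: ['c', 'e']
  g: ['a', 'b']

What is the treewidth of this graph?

1

A width-1 tree decomposition is:
Bags: B1 = {b, g}  B2 = {a, g}  B3 = {a, d}  B4 = {c, d}  B5 = {c, f}  B6 = {e, f}
Tree: B1–B2, B2–B3, B3–B4, B4–B5, B5–B6
The largest bag has 2 vertices, giving width 1; this decomposition certifies tw(G) ≤ 1. Any graph with an edge has treewidth ≥ 1, and G has the edge b–g. Hence tw(G) = 1 exactly.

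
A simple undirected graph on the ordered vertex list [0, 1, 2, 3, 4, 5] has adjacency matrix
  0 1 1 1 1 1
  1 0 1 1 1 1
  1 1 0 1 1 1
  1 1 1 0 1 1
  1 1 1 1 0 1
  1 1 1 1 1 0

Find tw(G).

A width-5 tree decomposition is:
Bags: B1 = {0, 1, 2, 3, 4, 5}
Tree: (single bag)
A single bag containing all 6 vertices is trivially a valid decomposition of width 5. For the lower bound, the 6 vertices {0, 1, 2, 3, 4, 5} are pairwise adjacent, and any tree decomposition puts a clique entirely inside one bag — forcing width ≥ 5. The upper and lower bounds meet at 5, so that is the treewidth.

5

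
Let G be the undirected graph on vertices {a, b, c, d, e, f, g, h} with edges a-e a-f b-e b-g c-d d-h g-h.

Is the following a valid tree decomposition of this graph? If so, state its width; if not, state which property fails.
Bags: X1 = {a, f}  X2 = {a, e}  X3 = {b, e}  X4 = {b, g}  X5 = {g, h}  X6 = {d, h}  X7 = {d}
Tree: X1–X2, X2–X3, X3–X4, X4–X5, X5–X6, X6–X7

A tree decomposition must satisfy three properties: every vertex lies in some bag; for every edge, both endpoints lie together in some bag; and for every vertex, the bags containing it form a connected subtree. Here vertex c appears in no bag, so the decomposition is invalid.

No — vertex c appears in no bag.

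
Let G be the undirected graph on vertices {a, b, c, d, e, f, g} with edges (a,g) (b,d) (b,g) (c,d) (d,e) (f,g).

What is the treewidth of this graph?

A width-1 tree decomposition is:
Bags: B1 = {c, d}  B2 = {b, d}  B3 = {b, g}  B4 = {f, g}  B5 = {a, g}  B6 = {d, e}
Tree: B1–B2, B2–B3, B3–B4, B3–B5, B1–B6
Every bag has size at most 2, so the width is 2 − 1 = 1 and tw(G) ≤ 1. Since G has at least one edge (e.g. c–d), it is not an edgeless graph, so tw(G) ≥ 1. Combining the bounds, tw(G) = 1.

1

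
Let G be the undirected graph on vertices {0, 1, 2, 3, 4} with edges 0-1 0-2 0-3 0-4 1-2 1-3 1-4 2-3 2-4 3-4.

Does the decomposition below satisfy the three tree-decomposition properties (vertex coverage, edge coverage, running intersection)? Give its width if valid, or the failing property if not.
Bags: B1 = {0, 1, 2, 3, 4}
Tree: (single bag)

Yes; width 4.

Checking the three conditions: (i) the bags cover all of {0, 1, 2, 3, 4}; (ii) for each edge, some bag contains both endpoints; (iii) the bags containing any fixed vertex form a subtree. All hold, so the decomposition is valid with width 5 − 1 = 4.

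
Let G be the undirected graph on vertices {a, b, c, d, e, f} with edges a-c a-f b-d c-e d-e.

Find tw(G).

A width-1 tree decomposition is:
Bags: B1 = {a, f}  B2 = {a, c}  B3 = {c, e}  B4 = {d, e}  B5 = {b, d}
Tree: B1–B2, B2–B3, B3–B4, B4–B5
Every bag has size at most 2, so the width is 2 − 1 = 1 and tw(G) ≤ 1. Since G has at least one edge (e.g. f–a), it is not an edgeless graph, so tw(G) ≥ 1. Combining the bounds, tw(G) = 1.

1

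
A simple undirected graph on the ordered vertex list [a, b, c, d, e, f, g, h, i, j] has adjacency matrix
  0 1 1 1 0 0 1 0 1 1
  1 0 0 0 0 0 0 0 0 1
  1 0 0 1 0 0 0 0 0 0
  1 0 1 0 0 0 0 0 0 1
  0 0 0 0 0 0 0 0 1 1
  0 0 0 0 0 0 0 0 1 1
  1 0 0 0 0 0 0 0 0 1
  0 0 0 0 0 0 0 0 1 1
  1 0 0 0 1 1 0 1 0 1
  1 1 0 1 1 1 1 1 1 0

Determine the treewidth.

2

A width-2 tree decomposition is:
Bags: B1 = {a, i, j}  B2 = {e, i, j}  B3 = {a, g, j}  B4 = {a, d, j}  B5 = {a, c, d}  B6 = {h, i, j}  B7 = {a, b, j}  B8 = {f, i, j}
Tree: B1–B2, B1–B3, B1–B4, B4–B5, B1–B6, B4–B7, B1–B8
Each bag holds 3 vertices, so the decomposition has width 2, which upper-bounds the treewidth. For the lower bound, the 3 vertices {a, d, j} are pairwise adjacent, and any tree decomposition puts a clique entirely inside one bag — forcing width ≥ 2. Hence tw(G) = 2 exactly.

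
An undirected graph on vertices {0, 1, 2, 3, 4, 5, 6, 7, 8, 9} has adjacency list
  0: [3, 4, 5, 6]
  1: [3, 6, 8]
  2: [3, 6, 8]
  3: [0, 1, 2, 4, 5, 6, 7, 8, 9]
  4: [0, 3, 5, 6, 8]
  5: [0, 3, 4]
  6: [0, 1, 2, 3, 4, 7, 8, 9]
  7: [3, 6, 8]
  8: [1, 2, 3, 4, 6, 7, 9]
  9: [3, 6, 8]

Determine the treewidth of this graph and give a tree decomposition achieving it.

Treewidth 3.
Bags: B1 = {0, 3, 4, 6}  B2 = {3, 4, 6, 8}  B3 = {3, 6, 8, 9}  B4 = {0, 3, 4, 5}  B5 = {2, 3, 6, 8}  B6 = {3, 6, 7, 8}  B7 = {1, 3, 6, 8}
Tree: B1–B2, B2–B3, B1–B4, B3–B5, B3–B6, B5–B7

Every bag has size at most 4, so the width is 4 − 1 = 3 and tw(G) ≤ 3. For the lower bound, the 4 vertices {0, 3, 4, 5} are pairwise adjacent, and any tree decomposition puts a clique entirely inside one bag — forcing width ≥ 3. Therefore the treewidth is 3.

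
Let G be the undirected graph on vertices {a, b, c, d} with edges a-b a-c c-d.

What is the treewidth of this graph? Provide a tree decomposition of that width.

Treewidth 1.
One optimal decomposition is:
Bags: B1 = {a, b}  B2 = {a, c}  B3 = {c, d}
Tree: B1–B2, B2–B3

Each bag holds 2 vertices, so the decomposition has width 1, which upper-bounds the treewidth. Any graph with an edge has treewidth ≥ 1, and G has the edge b–a. Combining the bounds, tw(G) = 1.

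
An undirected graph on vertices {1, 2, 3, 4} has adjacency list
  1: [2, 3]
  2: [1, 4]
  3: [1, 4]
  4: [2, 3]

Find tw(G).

2

A width-2 tree decomposition is:
Bags: B1 = {2, 3, 4}  B2 = {1, 2, 3}
Tree: B1–B2
The largest bag has 3 vertices, giving width 2; this decomposition certifies tw(G) ≤ 2. For the lower bound, G contains the cycle 3–4–2–1–3, so G is not a forest; only forests have treewidth ≤ 1, hence tw(G) ≥ 2. Combining the bounds, tw(G) = 2.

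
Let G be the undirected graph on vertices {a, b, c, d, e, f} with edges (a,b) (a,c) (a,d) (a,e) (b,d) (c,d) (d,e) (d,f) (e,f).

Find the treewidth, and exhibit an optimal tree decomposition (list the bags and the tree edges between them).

Treewidth 2.
One such decomposition:
Bags: B1 = {a, d, e}  B2 = {a, c, d}  B3 = {a, b, d}  B4 = {d, e, f}
Tree: B1–B2, B2–B3, B1–B4

Every bag has size at most 3, so the width is 3 − 1 = 2 and tw(G) ≤ 2. On the other hand G contains the 3-clique {a, d, e}. A clique must lie in a single bag of any decomposition, so no decomposition can have width below 2. Therefore the treewidth is 2.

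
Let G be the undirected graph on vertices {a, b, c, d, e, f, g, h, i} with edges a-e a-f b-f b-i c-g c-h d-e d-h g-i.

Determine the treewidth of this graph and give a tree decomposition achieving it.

Treewidth 2.
Bags: B1 = {a, e, f}  B2 = {b, e, f}  B3 = {b, e, i}  B4 = {e, g, i}  B5 = {c, e, g}  B6 = {c, e, h}  B7 = {d, e, h}
Tree: B1–B2, B2–B3, B3–B4, B4–B5, B5–B6, B6–B7

Each bag holds 3 vertices, so the decomposition has width 2, which upper-bounds the treewidth. The edges e–a–f–b–i–g–c–h–d–e form a cycle, so G is not a tree and its treewidth is at least 2. Therefore the treewidth is 2.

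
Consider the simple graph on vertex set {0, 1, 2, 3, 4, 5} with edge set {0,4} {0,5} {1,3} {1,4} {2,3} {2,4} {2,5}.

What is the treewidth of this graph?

A width-2 tree decomposition is:
Bags: B1 = {0, 2, 5}  B2 = {0, 2, 4}  B3 = {2, 3, 4}  B4 = {1, 3, 4}
Tree: B1–B2, B2–B3, B3–B4
The largest bag has 3 vertices, giving width 2; this decomposition certifies tw(G) ≤ 2. The edges 5–0–4–2–5 form a cycle, so G is not a tree and its treewidth is at least 2. Combining the bounds, tw(G) = 2.

2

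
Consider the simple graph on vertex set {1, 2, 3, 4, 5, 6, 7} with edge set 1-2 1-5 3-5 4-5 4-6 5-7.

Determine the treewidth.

1

A width-1 tree decomposition is:
Bags: B1 = {3, 5}  B2 = {1, 5}  B3 = {4, 5}  B4 = {5, 7}  B5 = {1, 2}  B6 = {4, 6}
Tree: B1–B2, B2–B3, B2–B4, B2–B5, B3–B6
The largest bag has 2 vertices, giving width 1; this decomposition certifies tw(G) ≤ 1. G has an edge, so its treewidth is at least 1. The upper and lower bounds meet at 1, so that is the treewidth.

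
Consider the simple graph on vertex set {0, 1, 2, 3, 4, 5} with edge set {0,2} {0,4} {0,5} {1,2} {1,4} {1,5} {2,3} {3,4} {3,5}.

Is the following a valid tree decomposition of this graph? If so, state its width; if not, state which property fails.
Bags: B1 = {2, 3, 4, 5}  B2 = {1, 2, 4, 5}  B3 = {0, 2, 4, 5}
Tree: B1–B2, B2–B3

Checking the three conditions: (i) the bags cover all of {0, 1, 2, 3, 4, 5}; (ii) for each edge, some bag contains both endpoints; (iii) the bags containing any fixed vertex form a subtree. All hold, so the decomposition is valid with width 4 − 1 = 3.

Yes; width 3.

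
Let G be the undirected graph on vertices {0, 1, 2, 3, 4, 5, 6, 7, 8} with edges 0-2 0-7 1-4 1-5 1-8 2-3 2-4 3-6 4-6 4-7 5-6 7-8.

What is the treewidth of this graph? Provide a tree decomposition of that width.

Treewidth 3.
One optimal decomposition is:
Bags: B1 = {1, 5, 7, 8}  B2 = {1, 4, 5, 7}  B3 = {4, 5, 6, 7}  B4 = {0, 4, 6, 7}  B5 = {0, 2, 4, 6}  B6 = {0, 2, 3, 6}
Tree: B1–B2, B2–B3, B3–B4, B4–B5, B5–B6

Each bag holds 4 vertices, so the decomposition has width 3, which upper-bounds the treewidth. For the lower bound: the 4 vertex sets {1,5,8}, {7}, {4}, {0,2,3,6} are disjoint, each induces a connected subgraph, and every pair is joined by at least one edge of G. Contracting each set to a single vertex therefore yields K_{4} as a minor, and since treewidth is minor-monotone, tw(G) ≥ tw(K_{4}) = 3. Therefore the treewidth is 3.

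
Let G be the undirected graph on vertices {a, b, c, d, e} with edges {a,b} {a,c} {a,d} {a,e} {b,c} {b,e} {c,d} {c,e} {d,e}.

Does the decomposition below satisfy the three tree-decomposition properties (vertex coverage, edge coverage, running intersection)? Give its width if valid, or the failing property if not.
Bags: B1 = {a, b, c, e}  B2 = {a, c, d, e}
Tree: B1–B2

Vertex coverage: the bags together contain {a, b, c, d, e}, the full vertex set. Edge coverage: each edge of G has both endpoints in at least one bag. Running intersection: for every vertex, the bags containing it form a connected subtree. All three properties hold, so this is a valid tree decomposition of width max|bag| − 1 = 3, and hence tw(G) ≤ 3.

Yes; width 3.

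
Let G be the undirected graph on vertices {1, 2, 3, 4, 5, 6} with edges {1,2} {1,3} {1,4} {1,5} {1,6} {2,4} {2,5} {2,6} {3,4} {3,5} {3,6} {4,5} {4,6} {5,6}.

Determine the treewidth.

4

A width-4 tree decomposition is:
Bags: B1 = {1, 2, 4, 5, 6}  B2 = {1, 3, 4, 5, 6}
Tree: B1–B2
Each bag holds 5 vertices, so the decomposition has width 4, which upper-bounds the treewidth. Conversely, {1, 2, 4, 5, 6} is a clique of size 5, and the vertices of any clique must share a bag in every tree decomposition; so some bag has ≥ 5 vertices and tw(G) ≥ 4. Hence tw(G) = 4 exactly.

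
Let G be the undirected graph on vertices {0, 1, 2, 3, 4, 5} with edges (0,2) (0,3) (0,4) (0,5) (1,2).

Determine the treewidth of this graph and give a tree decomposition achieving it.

Every bag has size at most 2, so the width is 2 − 1 = 1 and tw(G) ≤ 1. Any graph with an edge has treewidth ≥ 1, and G has the edge 2–0. The upper and lower bounds meet at 1, so that is the treewidth.

Treewidth 1.
Bags: B1 = {0, 2}  B2 = {1, 2}  B3 = {0, 5}  B4 = {0, 3}  B5 = {0, 4}
Tree: B1–B2, B1–B3, B1–B4, B3–B5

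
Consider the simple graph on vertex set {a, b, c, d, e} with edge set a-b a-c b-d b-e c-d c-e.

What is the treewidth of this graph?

A width-2 tree decomposition is:
Bags: B1 = {b, c, d}  B2 = {a, b, c}  B3 = {b, c, e}
Tree: B1–B2, B2–B3
Every bag has size at most 3, so the width is 3 − 1 = 2 and tw(G) ≤ 2. The edges c–d–b–a–c form a cycle, so G is not a tree and its treewidth is at least 2. Combining the bounds, tw(G) = 2.

2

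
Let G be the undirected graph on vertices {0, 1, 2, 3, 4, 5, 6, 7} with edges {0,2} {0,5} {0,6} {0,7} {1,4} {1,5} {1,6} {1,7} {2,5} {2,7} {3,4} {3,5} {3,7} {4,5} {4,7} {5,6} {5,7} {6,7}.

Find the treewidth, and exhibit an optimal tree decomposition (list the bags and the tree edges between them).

Every bag has size at most 4, so the width is 4 − 1 = 3 and tw(G) ≤ 3. For the lower bound, the 4 vertices {0, 2, 5, 7} are pairwise adjacent, and any tree decomposition puts a clique entirely inside one bag — forcing width ≥ 3. The upper and lower bounds meet at 3, so that is the treewidth.

Treewidth 3.
One such decomposition:
Bags: B1 = {1, 5, 6, 7}  B2 = {0, 5, 6, 7}  B3 = {1, 4, 5, 7}  B4 = {3, 4, 5, 7}  B5 = {0, 2, 5, 7}
Tree: B1–B2, B1–B3, B3–B4, B2–B5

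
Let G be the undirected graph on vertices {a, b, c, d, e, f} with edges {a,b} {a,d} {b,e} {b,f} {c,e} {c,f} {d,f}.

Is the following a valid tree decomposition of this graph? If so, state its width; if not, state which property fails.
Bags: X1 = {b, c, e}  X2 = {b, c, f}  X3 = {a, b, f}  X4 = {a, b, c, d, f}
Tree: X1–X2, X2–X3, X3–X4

A tree decomposition must satisfy three properties: every vertex lies in some bag; for every edge, both endpoints lie together in some bag; and for every vertex, the bags containing it form a connected subtree. Here bags containing vertex c are not connected in the tree, so the decomposition is invalid.

No — bags containing vertex c are not connected in the tree.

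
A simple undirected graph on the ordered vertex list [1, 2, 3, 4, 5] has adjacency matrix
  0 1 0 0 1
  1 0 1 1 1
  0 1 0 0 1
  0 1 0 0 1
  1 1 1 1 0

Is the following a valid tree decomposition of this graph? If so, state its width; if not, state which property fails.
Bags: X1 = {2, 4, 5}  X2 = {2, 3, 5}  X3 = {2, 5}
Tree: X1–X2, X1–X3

No — vertex 1 appears in no bag.

A tree decomposition must satisfy three properties: every vertex lies in some bag; for every edge, both endpoints lie together in some bag; and for every vertex, the bags containing it form a connected subtree. Here vertex 1 appears in no bag, so the decomposition is invalid.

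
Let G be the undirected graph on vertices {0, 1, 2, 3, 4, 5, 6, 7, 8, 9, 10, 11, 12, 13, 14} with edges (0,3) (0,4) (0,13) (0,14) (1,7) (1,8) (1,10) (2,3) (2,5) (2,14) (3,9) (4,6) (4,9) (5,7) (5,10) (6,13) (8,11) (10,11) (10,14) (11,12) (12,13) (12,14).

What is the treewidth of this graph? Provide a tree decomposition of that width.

Each bag holds 4 vertices, so the decomposition has width 3, which upper-bounds the treewidth. For the lower bound: the 4 vertex sets {1,7,8}, {11}, {10}, {2,5,12,14} are disjoint, each induces a connected subgraph, and every pair is joined by at least one edge of G. Contracting each set to a single vertex therefore yields K_{4} as a minor, and since treewidth is minor-monotone, tw(G) ≥ tw(K_{4}) = 3. Hence tw(G) = 3 exactly.

Treewidth 3.
One such decomposition:
Bags: B1 = {1, 7, 8, 11}  B2 = {1, 7, 10, 11}  B3 = {5, 7, 10, 11}  B4 = {5, 10, 11, 12}  B5 = {5, 10, 12, 14}  B6 = {2, 5, 12, 14}  B7 = {2, 12, 13, 14}  B8 = {0, 2, 13, 14}  B9 = {0, 2, 3, 13}  B10 = {0, 3, 6, 13}  B11 = {0, 3, 4, 6}  B12 = {3, 4, 6, 9}
Tree: B1–B2, B2–B3, B3–B4, B4–B5, B5–B6, B6–B7, B7–B8, B8–B9, B9–B10, B10–B11, B11–B12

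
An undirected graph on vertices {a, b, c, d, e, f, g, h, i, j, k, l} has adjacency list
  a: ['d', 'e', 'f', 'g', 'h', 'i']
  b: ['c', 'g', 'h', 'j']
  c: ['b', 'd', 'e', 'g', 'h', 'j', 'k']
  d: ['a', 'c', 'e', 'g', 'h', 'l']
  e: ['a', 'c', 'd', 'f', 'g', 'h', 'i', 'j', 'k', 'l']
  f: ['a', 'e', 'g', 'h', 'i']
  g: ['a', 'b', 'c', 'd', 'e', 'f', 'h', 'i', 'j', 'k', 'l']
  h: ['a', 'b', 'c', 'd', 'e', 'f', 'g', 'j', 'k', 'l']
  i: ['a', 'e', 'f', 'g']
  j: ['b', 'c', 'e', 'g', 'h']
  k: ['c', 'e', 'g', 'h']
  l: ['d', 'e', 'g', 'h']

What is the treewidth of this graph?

A width-4 tree decomposition is:
Bags: B1 = {a, d, e, g, h}  B2 = {c, d, e, g, h}  B3 = {d, e, g, h, l}  B4 = {c, e, g, h, k}  B5 = {c, e, g, h, j}  B6 = {a, e, f, g, h}  B7 = {b, c, g, h, j}  B8 = {a, e, f, g, i}
Tree: B1–B2, B2–B3, B2–B4, B2–B5, B1–B6, B5–B7, B6–B8
Every bag has size at most 5, so the width is 5 − 1 = 4 and tw(G) ≤ 4. For the lower bound, the 5 vertices {c, d, e, g, h} are pairwise adjacent, and any tree decomposition puts a clique entirely inside one bag — forcing width ≥ 4. Therefore the treewidth is 4.

4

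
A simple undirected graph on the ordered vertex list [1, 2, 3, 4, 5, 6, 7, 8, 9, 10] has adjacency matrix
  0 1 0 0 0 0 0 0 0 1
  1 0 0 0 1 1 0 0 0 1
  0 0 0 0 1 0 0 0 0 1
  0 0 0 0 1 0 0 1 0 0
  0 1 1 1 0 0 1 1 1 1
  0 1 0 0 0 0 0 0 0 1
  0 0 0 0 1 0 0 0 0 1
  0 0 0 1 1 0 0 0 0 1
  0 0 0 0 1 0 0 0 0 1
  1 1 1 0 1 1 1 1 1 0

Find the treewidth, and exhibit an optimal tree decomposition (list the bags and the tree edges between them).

The largest bag has 3 vertices, giving width 2; this decomposition certifies tw(G) ≤ 2. Conversely, {1, 2, 10} is a clique of size 3, and the vertices of any clique must share a bag in every tree decomposition; so some bag has ≥ 3 vertices and tw(G) ≥ 2. Hence tw(G) = 2 exactly.

Treewidth 2.
Bags: B1 = {2, 5, 10}  B2 = {5, 8, 10}  B3 = {2, 6, 10}  B4 = {4, 5, 8}  B5 = {1, 2, 10}  B6 = {3, 5, 10}  B7 = {5, 7, 10}  B8 = {5, 9, 10}
Tree: B1–B2, B1–B3, B2–B4, B1–B5, B2–B6, B2–B7, B2–B8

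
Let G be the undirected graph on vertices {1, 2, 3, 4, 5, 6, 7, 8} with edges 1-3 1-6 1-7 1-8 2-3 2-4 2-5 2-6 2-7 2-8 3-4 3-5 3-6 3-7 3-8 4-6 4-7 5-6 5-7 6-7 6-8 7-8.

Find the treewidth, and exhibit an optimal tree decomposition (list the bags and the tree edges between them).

Treewidth 4.
One such decomposition:
Bags: B1 = {2, 3, 6, 7, 8}  B2 = {1, 3, 6, 7, 8}  B3 = {2, 3, 4, 6, 7}  B4 = {2, 3, 5, 6, 7}
Tree: B1–B2, B1–B3, B1–B4

The largest bag has 5 vertices, giving width 4; this decomposition certifies tw(G) ≤ 4. For the lower bound, the 5 vertices {1, 3, 6, 7, 8} are pairwise adjacent, and any tree decomposition puts a clique entirely inside one bag — forcing width ≥ 4. Combining the bounds, tw(G) = 4.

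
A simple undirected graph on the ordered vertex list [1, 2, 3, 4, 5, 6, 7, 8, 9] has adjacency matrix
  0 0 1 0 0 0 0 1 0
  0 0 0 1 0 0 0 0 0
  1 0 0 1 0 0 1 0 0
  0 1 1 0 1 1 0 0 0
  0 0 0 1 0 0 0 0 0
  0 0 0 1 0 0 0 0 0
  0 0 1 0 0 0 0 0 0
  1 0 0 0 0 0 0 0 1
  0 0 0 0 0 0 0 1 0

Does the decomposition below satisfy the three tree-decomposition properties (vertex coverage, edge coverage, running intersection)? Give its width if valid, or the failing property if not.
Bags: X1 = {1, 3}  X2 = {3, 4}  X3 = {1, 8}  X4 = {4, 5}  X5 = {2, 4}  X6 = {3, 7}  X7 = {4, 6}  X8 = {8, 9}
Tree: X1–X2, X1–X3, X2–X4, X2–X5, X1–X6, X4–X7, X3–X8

Vertex coverage: the bags together contain {1, 2, 3, 4, 5, 6, 7, 8, 9}, the full vertex set. Edge coverage: each edge of G has both endpoints in at least one bag. Running intersection: for every vertex, the bags containing it form a connected subtree. All three properties hold, so this is a valid tree decomposition of width max|bag| − 1 = 1, and hence tw(G) ≤ 1.

Yes; width 1.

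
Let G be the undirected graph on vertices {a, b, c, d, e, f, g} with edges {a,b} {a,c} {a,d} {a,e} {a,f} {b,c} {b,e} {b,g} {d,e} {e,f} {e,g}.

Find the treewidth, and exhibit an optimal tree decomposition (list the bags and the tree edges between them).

Treewidth 2.
Bags: B1 = {a, b, e}  B2 = {b, e, g}  B3 = {a, d, e}  B4 = {a, b, c}  B5 = {a, e, f}
Tree: B1–B2, B1–B3, B1–B4, B3–B5

The largest bag has 3 vertices, giving width 2; this decomposition certifies tw(G) ≤ 2. Conversely, {b, e, g} is a clique of size 3, and the vertices of any clique must share a bag in every tree decomposition; so some bag has ≥ 3 vertices and tw(G) ≥ 2. Therefore the treewidth is 2.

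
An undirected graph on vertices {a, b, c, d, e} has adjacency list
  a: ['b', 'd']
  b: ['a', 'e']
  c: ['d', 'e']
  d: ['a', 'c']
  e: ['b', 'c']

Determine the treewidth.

A width-2 tree decomposition is:
Bags: B1 = {b, c, e}  B2 = {b, c, d}  B3 = {a, b, d}
Tree: B1–B2, B2–B3
Each bag holds 3 vertices, so the decomposition has width 2, which upper-bounds the treewidth. The edges b–e–c–d–a–b form a cycle, so G is not a tree and its treewidth is at least 2. Combining the bounds, tw(G) = 2.

2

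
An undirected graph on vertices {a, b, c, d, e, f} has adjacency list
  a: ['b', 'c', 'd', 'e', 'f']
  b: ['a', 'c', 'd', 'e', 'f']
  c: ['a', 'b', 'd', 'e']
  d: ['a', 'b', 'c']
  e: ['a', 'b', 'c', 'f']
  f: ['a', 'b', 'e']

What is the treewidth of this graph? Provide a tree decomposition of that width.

Each bag holds 4 vertices, so the decomposition has width 3, which upper-bounds the treewidth. For the lower bound, the 4 vertices {a, b, c, d} are pairwise adjacent, and any tree decomposition puts a clique entirely inside one bag — forcing width ≥ 3. The upper and lower bounds meet at 3, so that is the treewidth.

Treewidth 3.
One such decomposition:
Bags: B1 = {a, b, e, f}  B2 = {a, b, c, e}  B3 = {a, b, c, d}
Tree: B1–B2, B2–B3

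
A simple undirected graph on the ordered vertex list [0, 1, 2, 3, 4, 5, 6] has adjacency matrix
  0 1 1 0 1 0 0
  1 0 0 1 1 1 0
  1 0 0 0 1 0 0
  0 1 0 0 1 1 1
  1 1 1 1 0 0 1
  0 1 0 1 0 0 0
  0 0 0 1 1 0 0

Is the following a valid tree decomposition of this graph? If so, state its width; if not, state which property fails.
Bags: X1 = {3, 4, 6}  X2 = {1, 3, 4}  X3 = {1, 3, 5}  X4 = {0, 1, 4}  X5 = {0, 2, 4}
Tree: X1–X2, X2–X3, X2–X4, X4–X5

Yes; width 2.

Checking the three conditions: (i) the bags cover all of {0, 1, 2, 3, 4, 5, 6}; (ii) for each edge, some bag contains both endpoints; (iii) the bags containing any fixed vertex form a subtree. All hold, so the decomposition is valid with width 3 − 1 = 2.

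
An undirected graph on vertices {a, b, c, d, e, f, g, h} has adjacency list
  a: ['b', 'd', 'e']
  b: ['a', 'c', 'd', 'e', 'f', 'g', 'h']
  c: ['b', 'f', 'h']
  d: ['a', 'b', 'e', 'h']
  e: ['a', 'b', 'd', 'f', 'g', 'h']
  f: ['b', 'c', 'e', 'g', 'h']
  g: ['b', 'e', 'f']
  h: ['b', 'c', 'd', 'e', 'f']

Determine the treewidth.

3

A width-3 tree decomposition is:
Bags: B1 = {b, e, f, h}  B2 = {b, d, e, h}  B3 = {b, e, f, g}  B4 = {b, c, f, h}  B5 = {a, b, d, e}
Tree: B1–B2, B1–B3, B1–B4, B2–B5
Each bag holds 4 vertices, so the decomposition has width 3, which upper-bounds the treewidth. For the lower bound, the 4 vertices {b, d, e, h} are pairwise adjacent, and any tree decomposition puts a clique entirely inside one bag — forcing width ≥ 3. Combining the bounds, tw(G) = 3.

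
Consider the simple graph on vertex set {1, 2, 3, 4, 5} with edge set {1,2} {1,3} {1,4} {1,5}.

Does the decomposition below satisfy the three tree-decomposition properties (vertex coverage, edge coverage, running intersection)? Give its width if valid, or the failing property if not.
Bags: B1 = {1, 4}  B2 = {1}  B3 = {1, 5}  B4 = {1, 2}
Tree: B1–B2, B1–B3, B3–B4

A tree decomposition must satisfy three properties: every vertex lies in some bag; for every edge, both endpoints lie together in some bag; and for every vertex, the bags containing it form a connected subtree. Here vertex 3 appears in no bag, so the decomposition is invalid.

No — vertex 3 appears in no bag.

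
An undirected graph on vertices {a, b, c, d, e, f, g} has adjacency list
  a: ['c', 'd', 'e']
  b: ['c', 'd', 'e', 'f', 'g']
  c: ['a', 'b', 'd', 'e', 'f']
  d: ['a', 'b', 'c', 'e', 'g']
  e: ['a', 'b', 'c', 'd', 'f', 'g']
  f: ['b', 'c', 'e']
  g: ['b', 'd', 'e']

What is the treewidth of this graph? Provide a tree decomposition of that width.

The largest bag has 4 vertices, giving width 3; this decomposition certifies tw(G) ≤ 3. Conversely, {b, d, e, g} is a clique of size 4, and the vertices of any clique must share a bag in every tree decomposition; so some bag has ≥ 4 vertices and tw(G) ≥ 3. The upper and lower bounds meet at 3, so that is the treewidth.

Treewidth 3.
One such decomposition:
Bags: B1 = {b, c, d, e}  B2 = {b, c, e, f}  B3 = {b, d, e, g}  B4 = {a, c, d, e}
Tree: B1–B2, B1–B3, B1–B4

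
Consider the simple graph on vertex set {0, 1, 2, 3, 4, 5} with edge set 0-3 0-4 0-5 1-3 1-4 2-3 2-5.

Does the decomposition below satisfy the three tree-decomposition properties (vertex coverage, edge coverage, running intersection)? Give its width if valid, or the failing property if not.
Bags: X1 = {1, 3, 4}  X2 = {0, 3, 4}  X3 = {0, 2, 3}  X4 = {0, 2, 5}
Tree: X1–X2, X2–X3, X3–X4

Yes; width 2.

Every vertex of G appears in some bag (union = {0, 1, 2, 3, 4, 5}); every edge is covered by a bag; and for each vertex v the set of bags containing v is connected in the bag tree. The decomposition is therefore valid. The largest bag has 3 vertices, so the width is 2.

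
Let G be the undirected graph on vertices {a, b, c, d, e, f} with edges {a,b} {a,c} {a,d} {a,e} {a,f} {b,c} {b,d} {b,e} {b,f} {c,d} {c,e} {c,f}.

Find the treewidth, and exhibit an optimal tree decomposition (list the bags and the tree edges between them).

Treewidth 3.
One optimal decomposition is:
Bags: B1 = {a, b, c, e}  B2 = {a, b, c, f}  B3 = {a, b, c, d}
Tree: B1–B2, B1–B3

Every bag has size at most 4, so the width is 4 − 1 = 3 and tw(G) ≤ 3. Conversely, {a, b, c, d} is a clique of size 4, and the vertices of any clique must share a bag in every tree decomposition; so some bag has ≥ 4 vertices and tw(G) ≥ 3. Therefore the treewidth is 3.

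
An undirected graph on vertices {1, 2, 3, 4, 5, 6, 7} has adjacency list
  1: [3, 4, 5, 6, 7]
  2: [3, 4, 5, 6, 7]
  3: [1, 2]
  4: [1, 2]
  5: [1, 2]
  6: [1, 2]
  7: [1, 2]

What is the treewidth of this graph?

2

A width-2 tree decomposition is:
Bags: B1 = {1, 2, 6}  B2 = {1, 2, 5}  B3 = {1, 2, 3}  B4 = {1, 2, 7}  B5 = {1, 2, 4}
Tree: B1–B2, B2–B3, B3–B4, B4–B5
The largest bag has 3 vertices, giving width 2; this decomposition certifies tw(G) ≤ 2. The edges 2–6–1–5–2 form a cycle, so G is not a tree and its treewidth is at least 2. Combining the bounds, tw(G) = 2.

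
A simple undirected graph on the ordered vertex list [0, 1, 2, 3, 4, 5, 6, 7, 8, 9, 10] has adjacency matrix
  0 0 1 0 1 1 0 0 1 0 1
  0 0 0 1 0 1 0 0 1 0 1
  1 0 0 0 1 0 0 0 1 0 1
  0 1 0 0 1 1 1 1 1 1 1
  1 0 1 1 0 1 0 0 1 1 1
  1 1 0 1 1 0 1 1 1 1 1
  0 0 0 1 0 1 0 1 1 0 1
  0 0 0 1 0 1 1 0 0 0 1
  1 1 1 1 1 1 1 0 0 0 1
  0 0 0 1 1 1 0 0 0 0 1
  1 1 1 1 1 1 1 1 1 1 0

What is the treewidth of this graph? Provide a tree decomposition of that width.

Each bag holds 5 vertices, so the decomposition has width 4, which upper-bounds the treewidth. For the lower bound, the 5 vertices {0, 2, 4, 8, 10} are pairwise adjacent, and any tree decomposition puts a clique entirely inside one bag — forcing width ≥ 4. Combining the bounds, tw(G) = 4.

Treewidth 4.
One such decomposition:
Bags: B1 = {1, 3, 5, 8, 10}  B2 = {3, 4, 5, 8, 10}  B3 = {0, 4, 5, 8, 10}  B4 = {0, 2, 4, 8, 10}  B5 = {3, 4, 5, 9, 10}  B6 = {3, 5, 6, 8, 10}  B7 = {3, 5, 6, 7, 10}
Tree: B1–B2, B2–B3, B3–B4, B2–B5, B2–B6, B6–B7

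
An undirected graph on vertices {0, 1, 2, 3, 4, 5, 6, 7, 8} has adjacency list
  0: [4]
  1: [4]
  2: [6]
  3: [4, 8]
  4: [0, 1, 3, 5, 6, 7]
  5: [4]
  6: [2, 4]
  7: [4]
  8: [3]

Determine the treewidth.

A width-1 tree decomposition is:
Bags: B1 = {3, 4}  B2 = {4, 7}  B3 = {4, 6}  B4 = {2, 6}  B5 = {3, 8}  B6 = {1, 4}  B7 = {4, 5}  B8 = {0, 4}
Tree: B1–B2, B1–B3, B3–B4, B1–B5, B3–B6, B6–B7, B7–B8
Each bag holds 2 vertices, so the decomposition has width 1, which upper-bounds the treewidth. Since G has at least one edge (e.g. 4–3), it is not an edgeless graph, so tw(G) ≥ 1. Therefore the treewidth is 1.

1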